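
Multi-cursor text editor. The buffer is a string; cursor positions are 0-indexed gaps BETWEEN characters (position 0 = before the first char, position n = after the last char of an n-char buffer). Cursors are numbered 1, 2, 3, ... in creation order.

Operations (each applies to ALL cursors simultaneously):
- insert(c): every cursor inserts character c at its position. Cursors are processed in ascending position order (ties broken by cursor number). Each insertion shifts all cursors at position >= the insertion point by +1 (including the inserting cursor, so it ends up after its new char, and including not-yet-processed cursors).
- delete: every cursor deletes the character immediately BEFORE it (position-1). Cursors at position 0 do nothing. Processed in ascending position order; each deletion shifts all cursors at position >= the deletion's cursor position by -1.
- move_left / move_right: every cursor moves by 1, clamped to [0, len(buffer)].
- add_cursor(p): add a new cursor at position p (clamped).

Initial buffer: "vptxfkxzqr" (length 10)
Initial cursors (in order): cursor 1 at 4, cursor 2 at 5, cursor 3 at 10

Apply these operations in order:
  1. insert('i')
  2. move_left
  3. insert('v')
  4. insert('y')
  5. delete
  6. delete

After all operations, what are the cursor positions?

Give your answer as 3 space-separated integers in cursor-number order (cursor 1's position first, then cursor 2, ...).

Answer: 4 6 12

Derivation:
After op 1 (insert('i')): buffer="vptxifikxzqri" (len 13), cursors c1@5 c2@7 c3@13, authorship ....1.2.....3
After op 2 (move_left): buffer="vptxifikxzqri" (len 13), cursors c1@4 c2@6 c3@12, authorship ....1.2.....3
After op 3 (insert('v')): buffer="vptxvifvikxzqrvi" (len 16), cursors c1@5 c2@8 c3@15, authorship ....11.22.....33
After op 4 (insert('y')): buffer="vptxvyifvyikxzqrvyi" (len 19), cursors c1@6 c2@10 c3@18, authorship ....111.222.....333
After op 5 (delete): buffer="vptxvifvikxzqrvi" (len 16), cursors c1@5 c2@8 c3@15, authorship ....11.22.....33
After op 6 (delete): buffer="vptxifikxzqri" (len 13), cursors c1@4 c2@6 c3@12, authorship ....1.2.....3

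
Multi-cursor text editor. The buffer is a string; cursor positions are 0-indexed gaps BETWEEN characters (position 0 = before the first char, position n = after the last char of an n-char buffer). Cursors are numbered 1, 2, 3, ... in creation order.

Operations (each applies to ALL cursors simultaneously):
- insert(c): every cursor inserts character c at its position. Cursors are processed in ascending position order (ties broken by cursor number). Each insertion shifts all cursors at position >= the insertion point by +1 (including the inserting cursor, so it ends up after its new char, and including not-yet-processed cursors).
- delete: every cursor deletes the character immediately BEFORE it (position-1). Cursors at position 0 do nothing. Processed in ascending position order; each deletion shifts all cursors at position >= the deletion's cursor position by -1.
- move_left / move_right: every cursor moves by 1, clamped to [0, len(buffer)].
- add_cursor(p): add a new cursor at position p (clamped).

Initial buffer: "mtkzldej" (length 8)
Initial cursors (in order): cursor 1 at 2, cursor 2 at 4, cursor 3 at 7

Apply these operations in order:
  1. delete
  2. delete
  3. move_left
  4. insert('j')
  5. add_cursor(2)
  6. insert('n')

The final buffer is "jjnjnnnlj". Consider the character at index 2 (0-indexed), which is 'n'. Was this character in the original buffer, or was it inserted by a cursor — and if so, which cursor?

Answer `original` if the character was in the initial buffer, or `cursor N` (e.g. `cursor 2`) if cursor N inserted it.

After op 1 (delete): buffer="mkldj" (len 5), cursors c1@1 c2@2 c3@4, authorship .....
After op 2 (delete): buffer="lj" (len 2), cursors c1@0 c2@0 c3@1, authorship ..
After op 3 (move_left): buffer="lj" (len 2), cursors c1@0 c2@0 c3@0, authorship ..
After op 4 (insert('j')): buffer="jjjlj" (len 5), cursors c1@3 c2@3 c3@3, authorship 123..
After op 5 (add_cursor(2)): buffer="jjjlj" (len 5), cursors c4@2 c1@3 c2@3 c3@3, authorship 123..
After op 6 (insert('n')): buffer="jjnjnnnlj" (len 9), cursors c4@3 c1@7 c2@7 c3@7, authorship 1243123..
Authorship (.=original, N=cursor N): 1 2 4 3 1 2 3 . .
Index 2: author = 4

Answer: cursor 4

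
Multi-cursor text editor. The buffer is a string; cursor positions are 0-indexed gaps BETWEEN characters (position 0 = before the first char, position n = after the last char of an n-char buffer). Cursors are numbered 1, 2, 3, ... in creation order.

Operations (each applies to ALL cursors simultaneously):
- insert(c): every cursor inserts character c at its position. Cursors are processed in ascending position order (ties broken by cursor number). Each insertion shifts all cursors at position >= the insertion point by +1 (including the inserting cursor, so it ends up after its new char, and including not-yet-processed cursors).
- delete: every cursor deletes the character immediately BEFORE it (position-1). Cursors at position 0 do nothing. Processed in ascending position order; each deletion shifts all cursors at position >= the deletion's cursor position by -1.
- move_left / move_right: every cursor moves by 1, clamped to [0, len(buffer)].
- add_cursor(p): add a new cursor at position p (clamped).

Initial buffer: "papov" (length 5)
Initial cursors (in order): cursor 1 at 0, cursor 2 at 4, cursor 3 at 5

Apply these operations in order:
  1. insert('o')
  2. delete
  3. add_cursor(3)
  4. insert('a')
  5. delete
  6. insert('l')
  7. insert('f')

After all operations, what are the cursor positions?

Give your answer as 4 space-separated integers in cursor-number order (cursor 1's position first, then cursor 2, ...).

Answer: 2 10 13 7

Derivation:
After op 1 (insert('o')): buffer="opapoovo" (len 8), cursors c1@1 c2@6 c3@8, authorship 1....2.3
After op 2 (delete): buffer="papov" (len 5), cursors c1@0 c2@4 c3@5, authorship .....
After op 3 (add_cursor(3)): buffer="papov" (len 5), cursors c1@0 c4@3 c2@4 c3@5, authorship .....
After op 4 (insert('a')): buffer="apapaoava" (len 9), cursors c1@1 c4@5 c2@7 c3@9, authorship 1...4.2.3
After op 5 (delete): buffer="papov" (len 5), cursors c1@0 c4@3 c2@4 c3@5, authorship .....
After op 6 (insert('l')): buffer="lpaplolvl" (len 9), cursors c1@1 c4@5 c2@7 c3@9, authorship 1...4.2.3
After op 7 (insert('f')): buffer="lfpaplfolfvlf" (len 13), cursors c1@2 c4@7 c2@10 c3@13, authorship 11...44.22.33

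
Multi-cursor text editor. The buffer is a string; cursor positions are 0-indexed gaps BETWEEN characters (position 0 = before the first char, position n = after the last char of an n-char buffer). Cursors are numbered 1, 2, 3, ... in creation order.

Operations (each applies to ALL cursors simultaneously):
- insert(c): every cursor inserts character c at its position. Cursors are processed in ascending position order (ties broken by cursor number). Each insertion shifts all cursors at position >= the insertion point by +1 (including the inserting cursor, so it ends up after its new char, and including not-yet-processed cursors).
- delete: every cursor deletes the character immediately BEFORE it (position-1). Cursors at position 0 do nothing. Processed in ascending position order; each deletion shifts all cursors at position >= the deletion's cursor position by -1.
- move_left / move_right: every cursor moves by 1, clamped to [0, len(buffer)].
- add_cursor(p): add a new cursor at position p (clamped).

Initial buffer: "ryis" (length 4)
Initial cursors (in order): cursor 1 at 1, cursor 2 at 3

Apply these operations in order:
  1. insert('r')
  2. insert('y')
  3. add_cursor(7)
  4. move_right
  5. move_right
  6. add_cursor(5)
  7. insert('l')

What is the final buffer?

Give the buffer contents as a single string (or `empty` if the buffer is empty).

After op 1 (insert('r')): buffer="rryirs" (len 6), cursors c1@2 c2@5, authorship .1..2.
After op 2 (insert('y')): buffer="rryyirys" (len 8), cursors c1@3 c2@7, authorship .11..22.
After op 3 (add_cursor(7)): buffer="rryyirys" (len 8), cursors c1@3 c2@7 c3@7, authorship .11..22.
After op 4 (move_right): buffer="rryyirys" (len 8), cursors c1@4 c2@8 c3@8, authorship .11..22.
After op 5 (move_right): buffer="rryyirys" (len 8), cursors c1@5 c2@8 c3@8, authorship .11..22.
After op 6 (add_cursor(5)): buffer="rryyirys" (len 8), cursors c1@5 c4@5 c2@8 c3@8, authorship .11..22.
After op 7 (insert('l')): buffer="rryyillrysll" (len 12), cursors c1@7 c4@7 c2@12 c3@12, authorship .11..1422.23

Answer: rryyillrysll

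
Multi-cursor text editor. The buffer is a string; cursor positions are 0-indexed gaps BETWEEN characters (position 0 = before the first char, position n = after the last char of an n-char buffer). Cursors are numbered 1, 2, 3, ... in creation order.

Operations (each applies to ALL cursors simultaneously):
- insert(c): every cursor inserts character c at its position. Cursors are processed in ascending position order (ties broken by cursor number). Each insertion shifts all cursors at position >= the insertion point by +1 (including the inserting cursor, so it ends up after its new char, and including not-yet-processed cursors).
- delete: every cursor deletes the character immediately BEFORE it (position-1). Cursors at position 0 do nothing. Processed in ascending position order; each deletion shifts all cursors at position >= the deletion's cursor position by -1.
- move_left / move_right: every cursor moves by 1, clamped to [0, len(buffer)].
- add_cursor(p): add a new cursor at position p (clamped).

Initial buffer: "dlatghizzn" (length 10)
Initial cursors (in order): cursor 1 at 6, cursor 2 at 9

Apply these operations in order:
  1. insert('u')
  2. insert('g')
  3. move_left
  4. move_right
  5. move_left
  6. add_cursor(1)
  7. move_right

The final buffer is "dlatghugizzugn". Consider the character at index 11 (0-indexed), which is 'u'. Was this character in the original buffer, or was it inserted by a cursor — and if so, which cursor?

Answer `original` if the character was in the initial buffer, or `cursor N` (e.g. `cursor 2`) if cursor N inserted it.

Answer: cursor 2

Derivation:
After op 1 (insert('u')): buffer="dlatghuizzun" (len 12), cursors c1@7 c2@11, authorship ......1...2.
After op 2 (insert('g')): buffer="dlatghugizzugn" (len 14), cursors c1@8 c2@13, authorship ......11...22.
After op 3 (move_left): buffer="dlatghugizzugn" (len 14), cursors c1@7 c2@12, authorship ......11...22.
After op 4 (move_right): buffer="dlatghugizzugn" (len 14), cursors c1@8 c2@13, authorship ......11...22.
After op 5 (move_left): buffer="dlatghugizzugn" (len 14), cursors c1@7 c2@12, authorship ......11...22.
After op 6 (add_cursor(1)): buffer="dlatghugizzugn" (len 14), cursors c3@1 c1@7 c2@12, authorship ......11...22.
After op 7 (move_right): buffer="dlatghugizzugn" (len 14), cursors c3@2 c1@8 c2@13, authorship ......11...22.
Authorship (.=original, N=cursor N): . . . . . . 1 1 . . . 2 2 .
Index 11: author = 2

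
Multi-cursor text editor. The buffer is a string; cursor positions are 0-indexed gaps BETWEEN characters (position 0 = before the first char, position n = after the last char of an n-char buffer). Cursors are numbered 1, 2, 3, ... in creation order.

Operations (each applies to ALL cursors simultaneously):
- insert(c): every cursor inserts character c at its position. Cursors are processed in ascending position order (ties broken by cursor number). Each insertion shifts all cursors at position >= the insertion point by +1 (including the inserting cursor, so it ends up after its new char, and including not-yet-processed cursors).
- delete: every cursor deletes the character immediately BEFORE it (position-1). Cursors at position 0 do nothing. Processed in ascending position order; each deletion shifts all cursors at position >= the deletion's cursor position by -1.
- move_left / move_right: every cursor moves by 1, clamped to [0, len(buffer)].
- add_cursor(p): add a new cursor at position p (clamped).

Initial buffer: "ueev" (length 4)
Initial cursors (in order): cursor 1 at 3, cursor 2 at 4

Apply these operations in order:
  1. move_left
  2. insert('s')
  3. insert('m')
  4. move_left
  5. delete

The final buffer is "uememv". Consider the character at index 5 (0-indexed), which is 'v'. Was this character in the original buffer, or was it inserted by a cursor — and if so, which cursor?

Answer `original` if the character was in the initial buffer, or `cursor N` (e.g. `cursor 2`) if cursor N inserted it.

After op 1 (move_left): buffer="ueev" (len 4), cursors c1@2 c2@3, authorship ....
After op 2 (insert('s')): buffer="uesesv" (len 6), cursors c1@3 c2@5, authorship ..1.2.
After op 3 (insert('m')): buffer="uesmesmv" (len 8), cursors c1@4 c2@7, authorship ..11.22.
After op 4 (move_left): buffer="uesmesmv" (len 8), cursors c1@3 c2@6, authorship ..11.22.
After op 5 (delete): buffer="uememv" (len 6), cursors c1@2 c2@4, authorship ..1.2.
Authorship (.=original, N=cursor N): . . 1 . 2 .
Index 5: author = original

Answer: original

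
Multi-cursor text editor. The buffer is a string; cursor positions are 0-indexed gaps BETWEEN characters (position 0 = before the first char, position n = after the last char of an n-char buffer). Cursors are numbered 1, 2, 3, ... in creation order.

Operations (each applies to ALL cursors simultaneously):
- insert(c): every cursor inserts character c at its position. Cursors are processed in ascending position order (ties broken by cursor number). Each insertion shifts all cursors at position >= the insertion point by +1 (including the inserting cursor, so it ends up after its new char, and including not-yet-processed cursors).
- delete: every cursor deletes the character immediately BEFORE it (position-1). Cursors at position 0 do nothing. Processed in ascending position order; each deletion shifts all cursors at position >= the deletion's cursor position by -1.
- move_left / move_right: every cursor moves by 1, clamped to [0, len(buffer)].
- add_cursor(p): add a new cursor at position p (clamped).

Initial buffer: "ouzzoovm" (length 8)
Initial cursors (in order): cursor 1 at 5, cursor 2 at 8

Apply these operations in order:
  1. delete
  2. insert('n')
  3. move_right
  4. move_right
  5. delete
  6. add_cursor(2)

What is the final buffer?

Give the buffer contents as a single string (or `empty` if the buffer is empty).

Answer: ouzzno

Derivation:
After op 1 (delete): buffer="ouzzov" (len 6), cursors c1@4 c2@6, authorship ......
After op 2 (insert('n')): buffer="ouzznovn" (len 8), cursors c1@5 c2@8, authorship ....1..2
After op 3 (move_right): buffer="ouzznovn" (len 8), cursors c1@6 c2@8, authorship ....1..2
After op 4 (move_right): buffer="ouzznovn" (len 8), cursors c1@7 c2@8, authorship ....1..2
After op 5 (delete): buffer="ouzzno" (len 6), cursors c1@6 c2@6, authorship ....1.
After op 6 (add_cursor(2)): buffer="ouzzno" (len 6), cursors c3@2 c1@6 c2@6, authorship ....1.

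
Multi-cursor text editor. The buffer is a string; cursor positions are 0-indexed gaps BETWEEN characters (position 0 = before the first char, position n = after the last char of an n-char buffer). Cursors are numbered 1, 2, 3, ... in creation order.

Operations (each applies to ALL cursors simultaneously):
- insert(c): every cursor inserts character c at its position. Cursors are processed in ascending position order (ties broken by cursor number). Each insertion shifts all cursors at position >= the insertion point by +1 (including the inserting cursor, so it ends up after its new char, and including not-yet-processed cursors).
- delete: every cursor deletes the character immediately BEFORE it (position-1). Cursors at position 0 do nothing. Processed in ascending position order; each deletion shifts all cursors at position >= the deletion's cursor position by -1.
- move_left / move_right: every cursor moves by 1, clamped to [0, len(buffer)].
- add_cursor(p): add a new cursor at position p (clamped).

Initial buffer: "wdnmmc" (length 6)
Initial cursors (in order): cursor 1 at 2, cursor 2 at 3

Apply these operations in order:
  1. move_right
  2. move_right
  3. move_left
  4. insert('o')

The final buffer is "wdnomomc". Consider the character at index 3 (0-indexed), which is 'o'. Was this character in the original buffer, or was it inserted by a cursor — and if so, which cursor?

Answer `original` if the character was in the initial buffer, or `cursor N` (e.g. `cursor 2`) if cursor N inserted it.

After op 1 (move_right): buffer="wdnmmc" (len 6), cursors c1@3 c2@4, authorship ......
After op 2 (move_right): buffer="wdnmmc" (len 6), cursors c1@4 c2@5, authorship ......
After op 3 (move_left): buffer="wdnmmc" (len 6), cursors c1@3 c2@4, authorship ......
After op 4 (insert('o')): buffer="wdnomomc" (len 8), cursors c1@4 c2@6, authorship ...1.2..
Authorship (.=original, N=cursor N): . . . 1 . 2 . .
Index 3: author = 1

Answer: cursor 1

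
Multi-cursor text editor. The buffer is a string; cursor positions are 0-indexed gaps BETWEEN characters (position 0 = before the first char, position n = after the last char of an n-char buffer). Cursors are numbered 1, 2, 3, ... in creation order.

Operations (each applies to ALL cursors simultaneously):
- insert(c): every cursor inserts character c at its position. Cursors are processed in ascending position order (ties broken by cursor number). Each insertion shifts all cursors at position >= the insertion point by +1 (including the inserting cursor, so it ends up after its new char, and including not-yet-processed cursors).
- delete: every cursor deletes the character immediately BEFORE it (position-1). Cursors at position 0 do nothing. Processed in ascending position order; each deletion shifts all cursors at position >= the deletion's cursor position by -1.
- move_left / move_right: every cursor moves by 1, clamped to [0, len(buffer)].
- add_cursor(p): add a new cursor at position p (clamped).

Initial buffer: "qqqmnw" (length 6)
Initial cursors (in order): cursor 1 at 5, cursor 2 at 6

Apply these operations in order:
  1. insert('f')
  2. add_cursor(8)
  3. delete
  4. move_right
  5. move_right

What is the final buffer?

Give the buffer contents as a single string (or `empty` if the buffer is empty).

After op 1 (insert('f')): buffer="qqqmnfwf" (len 8), cursors c1@6 c2@8, authorship .....1.2
After op 2 (add_cursor(8)): buffer="qqqmnfwf" (len 8), cursors c1@6 c2@8 c3@8, authorship .....1.2
After op 3 (delete): buffer="qqqmn" (len 5), cursors c1@5 c2@5 c3@5, authorship .....
After op 4 (move_right): buffer="qqqmn" (len 5), cursors c1@5 c2@5 c3@5, authorship .....
After op 5 (move_right): buffer="qqqmn" (len 5), cursors c1@5 c2@5 c3@5, authorship .....

Answer: qqqmn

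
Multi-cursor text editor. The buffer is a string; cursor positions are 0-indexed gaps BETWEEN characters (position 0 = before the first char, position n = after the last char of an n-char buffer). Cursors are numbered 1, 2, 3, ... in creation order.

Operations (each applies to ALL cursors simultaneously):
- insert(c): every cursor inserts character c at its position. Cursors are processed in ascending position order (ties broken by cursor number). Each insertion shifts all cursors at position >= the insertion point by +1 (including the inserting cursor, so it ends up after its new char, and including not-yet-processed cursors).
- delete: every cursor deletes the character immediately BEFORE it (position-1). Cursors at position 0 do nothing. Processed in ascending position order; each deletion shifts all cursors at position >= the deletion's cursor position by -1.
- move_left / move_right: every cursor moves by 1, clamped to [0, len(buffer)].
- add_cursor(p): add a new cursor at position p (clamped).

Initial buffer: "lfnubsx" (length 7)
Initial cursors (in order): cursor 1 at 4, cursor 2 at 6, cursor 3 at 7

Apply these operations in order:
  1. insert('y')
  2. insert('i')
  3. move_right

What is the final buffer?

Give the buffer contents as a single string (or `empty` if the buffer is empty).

After op 1 (insert('y')): buffer="lfnuybsyxy" (len 10), cursors c1@5 c2@8 c3@10, authorship ....1..2.3
After op 2 (insert('i')): buffer="lfnuyibsyixyi" (len 13), cursors c1@6 c2@10 c3@13, authorship ....11..22.33
After op 3 (move_right): buffer="lfnuyibsyixyi" (len 13), cursors c1@7 c2@11 c3@13, authorship ....11..22.33

Answer: lfnuyibsyixyi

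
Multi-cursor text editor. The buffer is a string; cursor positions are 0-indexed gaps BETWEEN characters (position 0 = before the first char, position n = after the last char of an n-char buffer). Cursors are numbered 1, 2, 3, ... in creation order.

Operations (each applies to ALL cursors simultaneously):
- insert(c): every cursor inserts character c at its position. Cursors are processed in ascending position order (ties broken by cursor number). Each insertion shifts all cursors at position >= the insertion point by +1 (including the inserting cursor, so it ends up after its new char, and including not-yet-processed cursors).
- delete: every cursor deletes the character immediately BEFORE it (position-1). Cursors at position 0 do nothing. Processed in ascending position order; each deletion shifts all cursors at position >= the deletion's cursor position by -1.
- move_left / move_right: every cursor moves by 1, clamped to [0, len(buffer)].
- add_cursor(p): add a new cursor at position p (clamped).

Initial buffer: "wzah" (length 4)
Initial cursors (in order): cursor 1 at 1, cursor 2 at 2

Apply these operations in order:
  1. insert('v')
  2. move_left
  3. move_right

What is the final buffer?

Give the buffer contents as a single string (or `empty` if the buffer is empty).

After op 1 (insert('v')): buffer="wvzvah" (len 6), cursors c1@2 c2@4, authorship .1.2..
After op 2 (move_left): buffer="wvzvah" (len 6), cursors c1@1 c2@3, authorship .1.2..
After op 3 (move_right): buffer="wvzvah" (len 6), cursors c1@2 c2@4, authorship .1.2..

Answer: wvzvah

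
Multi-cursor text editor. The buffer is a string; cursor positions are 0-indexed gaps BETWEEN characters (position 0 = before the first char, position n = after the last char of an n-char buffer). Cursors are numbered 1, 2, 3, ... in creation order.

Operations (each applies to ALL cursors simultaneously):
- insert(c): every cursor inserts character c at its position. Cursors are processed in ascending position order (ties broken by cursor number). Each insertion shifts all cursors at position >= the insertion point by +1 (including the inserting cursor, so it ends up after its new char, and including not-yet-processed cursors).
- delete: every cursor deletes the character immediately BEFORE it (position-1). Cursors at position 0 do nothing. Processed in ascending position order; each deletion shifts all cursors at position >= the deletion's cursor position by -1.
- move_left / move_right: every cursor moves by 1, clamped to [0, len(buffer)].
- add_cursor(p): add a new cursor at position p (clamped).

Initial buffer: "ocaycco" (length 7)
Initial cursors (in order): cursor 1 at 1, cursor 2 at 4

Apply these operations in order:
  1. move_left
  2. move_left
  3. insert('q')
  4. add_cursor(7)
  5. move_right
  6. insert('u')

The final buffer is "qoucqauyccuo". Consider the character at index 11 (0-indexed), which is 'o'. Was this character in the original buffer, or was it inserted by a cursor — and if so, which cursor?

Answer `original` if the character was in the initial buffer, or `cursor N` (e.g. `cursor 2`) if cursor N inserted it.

After op 1 (move_left): buffer="ocaycco" (len 7), cursors c1@0 c2@3, authorship .......
After op 2 (move_left): buffer="ocaycco" (len 7), cursors c1@0 c2@2, authorship .......
After op 3 (insert('q')): buffer="qocqaycco" (len 9), cursors c1@1 c2@4, authorship 1..2.....
After op 4 (add_cursor(7)): buffer="qocqaycco" (len 9), cursors c1@1 c2@4 c3@7, authorship 1..2.....
After op 5 (move_right): buffer="qocqaycco" (len 9), cursors c1@2 c2@5 c3@8, authorship 1..2.....
After op 6 (insert('u')): buffer="qoucqauyccuo" (len 12), cursors c1@3 c2@7 c3@11, authorship 1.1.2.2...3.
Authorship (.=original, N=cursor N): 1 . 1 . 2 . 2 . . . 3 .
Index 11: author = original

Answer: original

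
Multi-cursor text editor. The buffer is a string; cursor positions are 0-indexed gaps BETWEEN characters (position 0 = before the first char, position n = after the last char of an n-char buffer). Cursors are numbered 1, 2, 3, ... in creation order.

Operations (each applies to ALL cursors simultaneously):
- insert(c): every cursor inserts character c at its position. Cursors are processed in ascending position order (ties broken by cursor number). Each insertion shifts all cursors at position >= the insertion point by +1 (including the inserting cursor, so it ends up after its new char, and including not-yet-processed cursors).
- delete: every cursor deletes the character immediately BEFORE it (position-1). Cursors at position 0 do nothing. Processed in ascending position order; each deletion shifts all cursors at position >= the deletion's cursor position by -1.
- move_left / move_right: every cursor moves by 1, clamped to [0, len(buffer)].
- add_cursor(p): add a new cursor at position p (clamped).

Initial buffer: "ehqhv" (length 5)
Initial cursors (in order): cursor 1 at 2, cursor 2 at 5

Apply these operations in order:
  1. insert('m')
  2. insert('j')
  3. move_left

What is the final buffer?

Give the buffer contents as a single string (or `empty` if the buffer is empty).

After op 1 (insert('m')): buffer="ehmqhvm" (len 7), cursors c1@3 c2@7, authorship ..1...2
After op 2 (insert('j')): buffer="ehmjqhvmj" (len 9), cursors c1@4 c2@9, authorship ..11...22
After op 3 (move_left): buffer="ehmjqhvmj" (len 9), cursors c1@3 c2@8, authorship ..11...22

Answer: ehmjqhvmj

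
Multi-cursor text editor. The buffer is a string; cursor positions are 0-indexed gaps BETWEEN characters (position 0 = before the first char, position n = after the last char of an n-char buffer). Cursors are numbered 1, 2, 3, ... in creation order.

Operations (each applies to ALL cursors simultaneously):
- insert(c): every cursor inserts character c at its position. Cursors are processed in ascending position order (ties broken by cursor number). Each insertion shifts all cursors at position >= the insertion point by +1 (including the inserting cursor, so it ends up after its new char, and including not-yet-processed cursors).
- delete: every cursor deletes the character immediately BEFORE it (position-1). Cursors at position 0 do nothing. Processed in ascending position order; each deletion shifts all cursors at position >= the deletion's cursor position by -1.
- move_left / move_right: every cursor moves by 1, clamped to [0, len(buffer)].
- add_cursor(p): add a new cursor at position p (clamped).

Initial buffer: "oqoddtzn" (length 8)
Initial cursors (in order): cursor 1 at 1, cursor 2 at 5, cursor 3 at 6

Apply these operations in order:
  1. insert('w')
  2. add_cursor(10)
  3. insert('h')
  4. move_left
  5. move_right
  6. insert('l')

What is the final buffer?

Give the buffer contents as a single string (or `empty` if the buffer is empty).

After op 1 (insert('w')): buffer="owqoddwtwzn" (len 11), cursors c1@2 c2@7 c3@9, authorship .1....2.3..
After op 2 (add_cursor(10)): buffer="owqoddwtwzn" (len 11), cursors c1@2 c2@7 c3@9 c4@10, authorship .1....2.3..
After op 3 (insert('h')): buffer="owhqoddwhtwhzhn" (len 15), cursors c1@3 c2@9 c3@12 c4@14, authorship .11....22.33.4.
After op 4 (move_left): buffer="owhqoddwhtwhzhn" (len 15), cursors c1@2 c2@8 c3@11 c4@13, authorship .11....22.33.4.
After op 5 (move_right): buffer="owhqoddwhtwhzhn" (len 15), cursors c1@3 c2@9 c3@12 c4@14, authorship .11....22.33.4.
After op 6 (insert('l')): buffer="owhlqoddwhltwhlzhln" (len 19), cursors c1@4 c2@11 c3@15 c4@18, authorship .111....222.333.44.

Answer: owhlqoddwhltwhlzhln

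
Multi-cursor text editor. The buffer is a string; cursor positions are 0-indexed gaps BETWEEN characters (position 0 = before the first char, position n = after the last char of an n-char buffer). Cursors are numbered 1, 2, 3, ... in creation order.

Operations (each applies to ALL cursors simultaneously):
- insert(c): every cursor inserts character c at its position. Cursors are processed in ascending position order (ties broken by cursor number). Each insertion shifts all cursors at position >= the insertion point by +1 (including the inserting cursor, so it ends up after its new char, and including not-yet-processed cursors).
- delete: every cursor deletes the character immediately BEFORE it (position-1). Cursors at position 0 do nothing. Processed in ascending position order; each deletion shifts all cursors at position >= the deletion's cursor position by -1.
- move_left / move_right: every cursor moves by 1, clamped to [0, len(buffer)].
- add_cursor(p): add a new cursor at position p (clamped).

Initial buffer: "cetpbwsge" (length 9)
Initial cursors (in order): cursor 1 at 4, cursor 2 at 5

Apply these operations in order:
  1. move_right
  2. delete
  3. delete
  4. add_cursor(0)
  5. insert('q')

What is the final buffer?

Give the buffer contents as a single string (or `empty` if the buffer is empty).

Answer: qceqqsge

Derivation:
After op 1 (move_right): buffer="cetpbwsge" (len 9), cursors c1@5 c2@6, authorship .........
After op 2 (delete): buffer="cetpsge" (len 7), cursors c1@4 c2@4, authorship .......
After op 3 (delete): buffer="cesge" (len 5), cursors c1@2 c2@2, authorship .....
After op 4 (add_cursor(0)): buffer="cesge" (len 5), cursors c3@0 c1@2 c2@2, authorship .....
After op 5 (insert('q')): buffer="qceqqsge" (len 8), cursors c3@1 c1@5 c2@5, authorship 3..12...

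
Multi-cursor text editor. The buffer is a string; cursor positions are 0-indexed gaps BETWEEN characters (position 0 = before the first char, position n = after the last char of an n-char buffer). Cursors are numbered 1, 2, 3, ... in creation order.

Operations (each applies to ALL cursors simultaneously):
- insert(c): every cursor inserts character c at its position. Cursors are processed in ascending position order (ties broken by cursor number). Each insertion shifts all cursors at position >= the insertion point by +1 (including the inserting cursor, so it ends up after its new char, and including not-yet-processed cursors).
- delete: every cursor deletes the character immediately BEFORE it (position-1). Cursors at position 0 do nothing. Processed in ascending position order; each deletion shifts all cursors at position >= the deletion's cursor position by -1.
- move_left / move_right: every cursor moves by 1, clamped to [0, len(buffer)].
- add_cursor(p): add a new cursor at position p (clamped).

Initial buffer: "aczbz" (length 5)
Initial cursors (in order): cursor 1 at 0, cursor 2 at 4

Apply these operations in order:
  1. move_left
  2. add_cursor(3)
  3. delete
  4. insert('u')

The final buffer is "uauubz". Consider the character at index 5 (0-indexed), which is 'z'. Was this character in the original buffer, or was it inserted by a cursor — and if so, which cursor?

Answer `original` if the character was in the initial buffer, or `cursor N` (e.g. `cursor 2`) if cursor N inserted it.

After op 1 (move_left): buffer="aczbz" (len 5), cursors c1@0 c2@3, authorship .....
After op 2 (add_cursor(3)): buffer="aczbz" (len 5), cursors c1@0 c2@3 c3@3, authorship .....
After op 3 (delete): buffer="abz" (len 3), cursors c1@0 c2@1 c3@1, authorship ...
After op 4 (insert('u')): buffer="uauubz" (len 6), cursors c1@1 c2@4 c3@4, authorship 1.23..
Authorship (.=original, N=cursor N): 1 . 2 3 . .
Index 5: author = original

Answer: original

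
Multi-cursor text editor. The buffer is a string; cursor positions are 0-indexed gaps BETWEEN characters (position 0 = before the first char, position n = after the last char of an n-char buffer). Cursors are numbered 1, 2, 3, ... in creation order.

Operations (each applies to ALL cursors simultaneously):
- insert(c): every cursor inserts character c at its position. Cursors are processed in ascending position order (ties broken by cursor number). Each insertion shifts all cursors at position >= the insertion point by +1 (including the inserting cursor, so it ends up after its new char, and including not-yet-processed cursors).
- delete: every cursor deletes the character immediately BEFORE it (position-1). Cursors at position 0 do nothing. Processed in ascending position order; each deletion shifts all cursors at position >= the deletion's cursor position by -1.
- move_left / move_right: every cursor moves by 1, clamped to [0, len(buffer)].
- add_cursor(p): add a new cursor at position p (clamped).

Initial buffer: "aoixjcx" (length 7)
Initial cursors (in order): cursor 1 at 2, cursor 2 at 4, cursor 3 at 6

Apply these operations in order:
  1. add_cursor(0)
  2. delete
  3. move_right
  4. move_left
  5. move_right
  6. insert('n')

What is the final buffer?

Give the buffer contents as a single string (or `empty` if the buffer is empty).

Answer: aninjnxn

Derivation:
After op 1 (add_cursor(0)): buffer="aoixjcx" (len 7), cursors c4@0 c1@2 c2@4 c3@6, authorship .......
After op 2 (delete): buffer="aijx" (len 4), cursors c4@0 c1@1 c2@2 c3@3, authorship ....
After op 3 (move_right): buffer="aijx" (len 4), cursors c4@1 c1@2 c2@3 c3@4, authorship ....
After op 4 (move_left): buffer="aijx" (len 4), cursors c4@0 c1@1 c2@2 c3@3, authorship ....
After op 5 (move_right): buffer="aijx" (len 4), cursors c4@1 c1@2 c2@3 c3@4, authorship ....
After op 6 (insert('n')): buffer="aninjnxn" (len 8), cursors c4@2 c1@4 c2@6 c3@8, authorship .4.1.2.3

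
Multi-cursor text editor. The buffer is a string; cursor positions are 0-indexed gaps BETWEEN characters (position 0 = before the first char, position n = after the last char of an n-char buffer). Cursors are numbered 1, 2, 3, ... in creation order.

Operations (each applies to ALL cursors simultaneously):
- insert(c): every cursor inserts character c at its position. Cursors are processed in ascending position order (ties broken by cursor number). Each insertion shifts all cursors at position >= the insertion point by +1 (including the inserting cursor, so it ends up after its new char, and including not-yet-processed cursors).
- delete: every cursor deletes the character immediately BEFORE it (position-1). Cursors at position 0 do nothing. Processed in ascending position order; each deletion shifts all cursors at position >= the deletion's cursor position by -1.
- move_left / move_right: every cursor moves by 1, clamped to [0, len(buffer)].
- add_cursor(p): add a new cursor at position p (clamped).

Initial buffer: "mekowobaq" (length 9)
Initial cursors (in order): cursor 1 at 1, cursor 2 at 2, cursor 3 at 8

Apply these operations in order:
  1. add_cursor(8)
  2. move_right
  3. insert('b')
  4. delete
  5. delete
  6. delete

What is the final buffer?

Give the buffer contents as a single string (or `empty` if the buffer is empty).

Answer: ow

Derivation:
After op 1 (add_cursor(8)): buffer="mekowobaq" (len 9), cursors c1@1 c2@2 c3@8 c4@8, authorship .........
After op 2 (move_right): buffer="mekowobaq" (len 9), cursors c1@2 c2@3 c3@9 c4@9, authorship .........
After op 3 (insert('b')): buffer="mebkbowobaqbb" (len 13), cursors c1@3 c2@5 c3@13 c4@13, authorship ..1.2......34
After op 4 (delete): buffer="mekowobaq" (len 9), cursors c1@2 c2@3 c3@9 c4@9, authorship .........
After op 5 (delete): buffer="mowob" (len 5), cursors c1@1 c2@1 c3@5 c4@5, authorship .....
After op 6 (delete): buffer="ow" (len 2), cursors c1@0 c2@0 c3@2 c4@2, authorship ..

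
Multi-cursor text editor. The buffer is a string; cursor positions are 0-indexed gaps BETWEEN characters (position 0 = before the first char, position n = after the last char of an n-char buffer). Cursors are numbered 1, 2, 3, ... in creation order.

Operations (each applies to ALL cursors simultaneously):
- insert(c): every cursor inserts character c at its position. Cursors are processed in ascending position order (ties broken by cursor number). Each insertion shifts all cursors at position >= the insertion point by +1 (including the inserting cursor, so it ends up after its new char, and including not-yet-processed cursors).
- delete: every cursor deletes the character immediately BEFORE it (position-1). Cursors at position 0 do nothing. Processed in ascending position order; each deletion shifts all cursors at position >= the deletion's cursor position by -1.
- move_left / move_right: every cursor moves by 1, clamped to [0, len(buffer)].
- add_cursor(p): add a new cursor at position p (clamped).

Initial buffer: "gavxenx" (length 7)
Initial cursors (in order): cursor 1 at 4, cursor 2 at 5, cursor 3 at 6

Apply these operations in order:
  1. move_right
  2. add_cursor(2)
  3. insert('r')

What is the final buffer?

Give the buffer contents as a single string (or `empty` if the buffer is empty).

Answer: garvxernrxr

Derivation:
After op 1 (move_right): buffer="gavxenx" (len 7), cursors c1@5 c2@6 c3@7, authorship .......
After op 2 (add_cursor(2)): buffer="gavxenx" (len 7), cursors c4@2 c1@5 c2@6 c3@7, authorship .......
After op 3 (insert('r')): buffer="garvxernrxr" (len 11), cursors c4@3 c1@7 c2@9 c3@11, authorship ..4...1.2.3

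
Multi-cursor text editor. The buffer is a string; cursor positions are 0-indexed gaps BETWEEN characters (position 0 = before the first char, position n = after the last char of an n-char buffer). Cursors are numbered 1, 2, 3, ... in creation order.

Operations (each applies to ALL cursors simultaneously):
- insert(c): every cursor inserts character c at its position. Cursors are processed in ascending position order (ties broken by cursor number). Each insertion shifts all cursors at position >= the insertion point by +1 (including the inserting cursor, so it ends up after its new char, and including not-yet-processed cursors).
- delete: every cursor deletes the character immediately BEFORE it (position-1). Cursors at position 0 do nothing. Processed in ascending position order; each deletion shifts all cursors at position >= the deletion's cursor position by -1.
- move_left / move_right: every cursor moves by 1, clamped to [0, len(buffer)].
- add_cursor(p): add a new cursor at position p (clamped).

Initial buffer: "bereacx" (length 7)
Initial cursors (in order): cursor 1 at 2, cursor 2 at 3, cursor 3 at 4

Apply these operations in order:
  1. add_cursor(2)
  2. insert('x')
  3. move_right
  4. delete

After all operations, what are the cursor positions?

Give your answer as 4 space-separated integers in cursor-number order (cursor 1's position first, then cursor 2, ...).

Answer: 3 4 5 3

Derivation:
After op 1 (add_cursor(2)): buffer="bereacx" (len 7), cursors c1@2 c4@2 c2@3 c3@4, authorship .......
After op 2 (insert('x')): buffer="bexxrxexacx" (len 11), cursors c1@4 c4@4 c2@6 c3@8, authorship ..14.2.3...
After op 3 (move_right): buffer="bexxrxexacx" (len 11), cursors c1@5 c4@5 c2@7 c3@9, authorship ..14.2.3...
After op 4 (delete): buffer="bexxxcx" (len 7), cursors c1@3 c4@3 c2@4 c3@5, authorship ..123..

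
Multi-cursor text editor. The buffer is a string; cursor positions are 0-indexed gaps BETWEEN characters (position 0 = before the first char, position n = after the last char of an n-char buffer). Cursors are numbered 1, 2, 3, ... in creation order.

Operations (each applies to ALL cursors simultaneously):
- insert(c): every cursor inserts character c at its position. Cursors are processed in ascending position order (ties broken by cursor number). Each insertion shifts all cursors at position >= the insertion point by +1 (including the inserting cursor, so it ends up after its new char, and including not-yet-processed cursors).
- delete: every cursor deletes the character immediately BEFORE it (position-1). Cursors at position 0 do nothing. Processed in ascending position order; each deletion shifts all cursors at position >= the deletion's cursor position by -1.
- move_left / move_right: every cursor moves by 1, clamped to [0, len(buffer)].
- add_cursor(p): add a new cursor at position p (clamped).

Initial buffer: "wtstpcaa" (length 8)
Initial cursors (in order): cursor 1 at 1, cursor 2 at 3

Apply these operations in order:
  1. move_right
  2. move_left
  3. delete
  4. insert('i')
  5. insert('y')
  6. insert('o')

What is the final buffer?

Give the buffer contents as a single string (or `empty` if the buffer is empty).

Answer: iyotiyotpcaa

Derivation:
After op 1 (move_right): buffer="wtstpcaa" (len 8), cursors c1@2 c2@4, authorship ........
After op 2 (move_left): buffer="wtstpcaa" (len 8), cursors c1@1 c2@3, authorship ........
After op 3 (delete): buffer="ttpcaa" (len 6), cursors c1@0 c2@1, authorship ......
After op 4 (insert('i')): buffer="ititpcaa" (len 8), cursors c1@1 c2@3, authorship 1.2.....
After op 5 (insert('y')): buffer="iytiytpcaa" (len 10), cursors c1@2 c2@5, authorship 11.22.....
After op 6 (insert('o')): buffer="iyotiyotpcaa" (len 12), cursors c1@3 c2@7, authorship 111.222.....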